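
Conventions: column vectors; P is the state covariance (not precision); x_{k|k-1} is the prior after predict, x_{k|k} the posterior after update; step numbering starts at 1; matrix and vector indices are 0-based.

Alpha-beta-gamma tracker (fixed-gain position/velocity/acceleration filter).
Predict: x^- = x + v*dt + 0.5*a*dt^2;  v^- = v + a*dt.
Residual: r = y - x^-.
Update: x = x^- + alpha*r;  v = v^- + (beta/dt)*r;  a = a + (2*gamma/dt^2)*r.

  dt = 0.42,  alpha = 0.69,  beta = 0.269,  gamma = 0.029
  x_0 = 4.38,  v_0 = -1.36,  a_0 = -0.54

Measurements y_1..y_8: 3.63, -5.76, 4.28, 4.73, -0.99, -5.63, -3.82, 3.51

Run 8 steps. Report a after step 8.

step 1: x_pred=3.7612  r=-0.1312  x^+=3.6707  v^+=-1.6708  a^+=-0.5831
step 2: x_pred=2.9175  r=-8.6775  x^+=-3.0700  v^+=-7.4735  a^+=-3.4363
step 3: x_pred=-6.5119  r=10.7919  x^+=0.9345  v^+=-2.0047  a^+=0.1121
step 4: x_pred=0.1024  r=4.6276  x^+=3.2954  v^+=1.0062  a^+=1.6336
step 5: x_pred=3.8621  r=-4.8521  x^+=0.5142  v^+=-1.4153  a^+=0.0383
step 6: x_pred=-0.0769  r=-5.5531  x^+=-3.9085  v^+=-4.9559  a^+=-1.7876
step 7: x_pred=-6.1477  r=2.3277  x^+=-4.5416  v^+=-4.2159  a^+=-1.0223
step 8: x_pred=-6.4024  r=9.9124  x^+=0.4372  v^+=1.7035  a^+=2.2369

a_post = 2.2369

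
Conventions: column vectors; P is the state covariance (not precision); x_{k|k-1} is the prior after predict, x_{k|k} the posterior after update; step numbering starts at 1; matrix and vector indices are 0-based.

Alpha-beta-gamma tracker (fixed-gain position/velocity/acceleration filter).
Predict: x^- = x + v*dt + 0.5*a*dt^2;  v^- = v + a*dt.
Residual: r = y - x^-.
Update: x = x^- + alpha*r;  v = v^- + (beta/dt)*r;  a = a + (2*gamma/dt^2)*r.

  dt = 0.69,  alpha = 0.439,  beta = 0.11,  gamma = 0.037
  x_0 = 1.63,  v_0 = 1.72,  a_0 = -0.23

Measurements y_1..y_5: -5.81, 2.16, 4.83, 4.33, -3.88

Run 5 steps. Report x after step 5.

step 1: x_pred=2.7620  r=-8.5720  x^+=-1.0011  v^+=0.1947  a^+=-1.5623
step 2: x_pred=-1.2386  r=3.3986  x^+=0.2534  v^+=-0.3415  a^+=-1.0341
step 3: x_pred=-0.2284  r=5.0584  x^+=1.9922  v^+=-0.2486  a^+=-0.2479
step 4: x_pred=1.7617  r=2.5683  x^+=2.8892  v^+=-0.0102  a^+=0.1513
step 5: x_pred=2.9182  r=-6.7982  x^+=-0.0662  v^+=-0.9895  a^+=-0.9053

x_post = -0.0662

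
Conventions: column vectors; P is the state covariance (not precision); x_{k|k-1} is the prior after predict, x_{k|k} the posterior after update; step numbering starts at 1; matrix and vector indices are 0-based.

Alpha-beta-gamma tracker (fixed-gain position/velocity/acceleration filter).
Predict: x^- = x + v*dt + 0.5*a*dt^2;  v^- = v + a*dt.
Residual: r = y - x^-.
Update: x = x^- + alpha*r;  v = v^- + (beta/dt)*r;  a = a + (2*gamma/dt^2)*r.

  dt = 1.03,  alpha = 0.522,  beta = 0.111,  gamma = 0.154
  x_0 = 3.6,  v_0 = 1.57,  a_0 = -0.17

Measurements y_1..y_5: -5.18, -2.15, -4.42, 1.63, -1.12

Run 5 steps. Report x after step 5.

step 1: x_pred=5.1269  r=-10.3069  x^+=-0.2533  v^+=0.2842  a^+=-3.1623
step 2: x_pred=-1.6381  r=-0.5119  x^+=-1.9053  v^+=-3.0282  a^+=-3.3109
step 3: x_pred=-6.7806  r=2.3606  x^+=-5.5484  v^+=-6.1840  a^+=-2.6256
step 4: x_pred=-13.3107  r=14.9407  x^+=-5.5116  v^+=-7.2783  a^+=1.7120
step 5: x_pred=-12.1002  r=10.9802  x^+=-6.3685  v^+=-4.3317  a^+=4.8997

x_post = -6.3685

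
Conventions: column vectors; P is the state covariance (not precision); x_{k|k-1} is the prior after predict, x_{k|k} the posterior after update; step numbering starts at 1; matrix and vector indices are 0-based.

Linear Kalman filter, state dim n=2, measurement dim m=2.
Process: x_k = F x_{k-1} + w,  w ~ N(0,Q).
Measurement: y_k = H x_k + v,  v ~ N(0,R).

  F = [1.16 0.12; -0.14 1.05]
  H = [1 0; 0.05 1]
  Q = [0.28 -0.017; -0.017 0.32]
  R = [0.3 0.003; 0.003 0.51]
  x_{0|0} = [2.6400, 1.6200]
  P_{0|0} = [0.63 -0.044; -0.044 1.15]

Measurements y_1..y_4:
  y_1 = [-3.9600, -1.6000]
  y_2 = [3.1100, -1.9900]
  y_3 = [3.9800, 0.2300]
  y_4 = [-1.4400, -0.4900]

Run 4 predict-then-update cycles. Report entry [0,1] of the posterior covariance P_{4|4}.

P_post[0,1] = -0.0076

step 1: x^-=[3.2568, 1.3314]  P^-=[1.1320 -0.0273; -0.0273 1.6132]  S=[1.4320 0.0323; 0.0323 2.1233]  K=[0.7905 0.0018; -0.0362 0.7597]  nu=[-7.2168, -3.0942]  x^+=[-2.4534, -0.7580]  P^+=[0.2371 -0.0086; -0.0086 0.3877]
step 2: x^-=[-2.9368, -0.4524]  P^-=[0.6023 -0.0170; -0.0170 0.7547]  S=[0.9023 0.0162; 0.0162 1.2645]  K=[0.6675 0.0019; -0.0295 0.5965]  nu=[6.0468, -1.3907]  x^+=[1.0967, -1.4603]  P^+=[0.2003 -0.0071; -0.0071 0.3045]
step 3: x^-=[1.0969, -1.6868]  P^-=[0.5519 -0.0196; -0.0196 0.6617]  S=[0.8519 0.0110; 0.0110 1.1711]  K=[0.6478 0.0007; -0.0303 0.5645]  nu=[2.8831, 1.8620]  x^+=[2.9660, -0.7232]  P^+=[0.1944 -0.0074; -0.0074 0.2882]
step 4: x^-=[3.3538, -1.1746]  P^-=[0.5436 -0.0211; -0.0211 0.6437]  S=[0.8436 0.0090; 0.0090 1.1529]  K=[0.6444 0.0002; -0.0310 0.5576]  nu=[-4.7938, 0.5169]  x^+=[0.2649, -0.7376]  P^+=[0.1933 -0.0076; -0.0076 0.2847]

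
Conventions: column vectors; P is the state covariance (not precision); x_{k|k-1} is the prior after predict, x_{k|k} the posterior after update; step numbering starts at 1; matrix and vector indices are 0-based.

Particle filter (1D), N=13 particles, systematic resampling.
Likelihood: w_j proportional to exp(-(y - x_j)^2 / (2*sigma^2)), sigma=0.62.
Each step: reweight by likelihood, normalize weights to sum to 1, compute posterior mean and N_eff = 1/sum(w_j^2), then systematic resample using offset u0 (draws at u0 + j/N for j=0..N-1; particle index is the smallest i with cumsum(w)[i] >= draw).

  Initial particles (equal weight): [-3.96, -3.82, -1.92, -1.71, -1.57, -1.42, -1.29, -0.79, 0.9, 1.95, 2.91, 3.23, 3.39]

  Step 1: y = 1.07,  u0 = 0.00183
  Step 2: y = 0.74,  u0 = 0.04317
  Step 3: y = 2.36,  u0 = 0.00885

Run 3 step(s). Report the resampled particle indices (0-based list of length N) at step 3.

resampled_idx = [0, 2, 4, 5, 7, 9, 11, 12, 12, 12, 12, 12, 12]

step 1: w=[0.0000, 0.0000, 0.0000, 0.0000, 0.0001, 0.0002, 0.0005, 0.0082, 0.7102, 0.2693, 0.0090, 0.0017, 0.0007]  mean=1.1907  Neff=1.7328  idx=[7, 8, 8, 8, 8, 8, 8, 8, 8, 8, 9, 9, 9]
step 2: w=[0.0052, 0.1051, 0.1051, 0.1051, 0.1051, 0.1051, 0.1051, 0.1051, 0.1051, 0.1051, 0.0162, 0.0162, 0.0162]  mean=0.9422  Neff=9.9697  idx=[1, 2, 2, 3, 4, 5, 5, 6, 7, 7, 8, 9, 10]
step 3: w=[0.0402, 0.0402, 0.0402, 0.0402, 0.0402, 0.0402, 0.0402, 0.0402, 0.0402, 0.0402, 0.0402, 0.0402, 0.5173]  mean=1.4431  Neff=3.4846  idx=[0, 2, 4, 5, 7, 9, 11, 12, 12, 12, 12, 12, 12]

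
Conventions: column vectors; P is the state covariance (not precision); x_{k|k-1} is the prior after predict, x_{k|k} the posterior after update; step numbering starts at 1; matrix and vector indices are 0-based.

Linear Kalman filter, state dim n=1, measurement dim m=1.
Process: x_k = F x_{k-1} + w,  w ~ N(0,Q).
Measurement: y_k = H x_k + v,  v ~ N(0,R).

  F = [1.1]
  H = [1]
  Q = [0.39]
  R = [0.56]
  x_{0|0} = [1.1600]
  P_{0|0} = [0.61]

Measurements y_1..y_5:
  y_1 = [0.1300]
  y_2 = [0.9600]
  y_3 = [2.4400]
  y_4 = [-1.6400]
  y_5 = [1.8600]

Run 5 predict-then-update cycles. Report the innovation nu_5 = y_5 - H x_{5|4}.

step 1: x^-=[1.2760]  P^-=[1.1281]  S=[1.6881]  K=[0.6683]  nu=[-1.1460]  x^+=[0.5102]  P^+=[0.3742]
step 2: x^-=[0.5612]  P^-=[0.8428]  S=[1.4028]  K=[0.6008]  nu=[0.3988]  x^+=[0.8008]  P^+=[0.3364]
step 3: x^-=[0.8809]  P^-=[0.7971]  S=[1.3571]  K=[0.5874]  nu=[1.5591]  x^+=[1.7966]  P^+=[0.3289]
step 4: x^-=[1.9763]  P^-=[0.7880]  S=[1.3480]  K=[0.5846]  nu=[-3.6163]  x^+=[-0.1377]  P^+=[0.3274]
step 5: x^-=[-0.1514]  P^-=[0.7861]  S=[1.3461]  K=[0.5840]  nu=[2.0114]  x^+=[1.0232]  P^+=[0.3270]

innov = [2.0114]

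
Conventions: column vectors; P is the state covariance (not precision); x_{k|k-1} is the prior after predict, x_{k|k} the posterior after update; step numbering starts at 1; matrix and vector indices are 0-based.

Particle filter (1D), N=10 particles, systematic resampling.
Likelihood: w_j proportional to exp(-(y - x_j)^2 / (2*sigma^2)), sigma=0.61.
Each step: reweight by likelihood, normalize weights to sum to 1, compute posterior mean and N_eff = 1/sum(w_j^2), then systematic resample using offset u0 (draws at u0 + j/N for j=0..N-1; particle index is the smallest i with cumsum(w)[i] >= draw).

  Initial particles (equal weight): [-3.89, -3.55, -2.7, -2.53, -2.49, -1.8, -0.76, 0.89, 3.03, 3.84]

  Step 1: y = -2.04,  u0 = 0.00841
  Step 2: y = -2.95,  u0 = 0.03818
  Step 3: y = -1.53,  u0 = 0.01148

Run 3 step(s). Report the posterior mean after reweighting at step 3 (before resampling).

post_mean = -2.3102

step 1: w=[0.0032, 0.0149, 0.1776, 0.2310, 0.2429, 0.2951, 0.0353, 0.0000, 0.0000, 0.0000]  mean=-2.2921  Neff=4.3015  idx=[1, 2, 3, 3, 3, 4, 4, 5, 5, 5]
step 2: w=[0.1042, 0.1554, 0.1334, 0.1334, 0.1334, 0.1272, 0.1272, 0.0286, 0.0286, 0.0286]  mean=-2.5899  Neff=8.1161  idx=[0, 1, 1, 2, 3, 4, 4, 5, 6, 7]
step 3: w=[0.0015, 0.0557, 0.0557, 0.0915, 0.0915, 0.0915, 0.0915, 0.1016, 0.1016, 0.3179]  mean=-2.3102  Neff=6.1950  idx=[1, 2, 4, 5, 6, 7, 8, 9, 9, 9]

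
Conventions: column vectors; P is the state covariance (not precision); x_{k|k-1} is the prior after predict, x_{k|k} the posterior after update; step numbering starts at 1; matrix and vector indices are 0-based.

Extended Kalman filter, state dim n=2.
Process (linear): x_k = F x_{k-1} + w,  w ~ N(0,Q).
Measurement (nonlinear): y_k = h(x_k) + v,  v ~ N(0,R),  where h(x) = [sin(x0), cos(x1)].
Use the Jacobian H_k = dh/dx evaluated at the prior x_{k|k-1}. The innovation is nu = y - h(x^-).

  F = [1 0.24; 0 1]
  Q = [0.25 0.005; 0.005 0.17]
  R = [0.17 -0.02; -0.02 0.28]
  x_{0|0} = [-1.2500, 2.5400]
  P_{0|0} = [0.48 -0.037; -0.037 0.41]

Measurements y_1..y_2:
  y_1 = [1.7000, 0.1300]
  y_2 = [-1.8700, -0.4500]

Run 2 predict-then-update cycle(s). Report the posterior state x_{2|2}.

step 1: x^-=[-0.6404, 2.5400]  P^-=[0.7359 0.0664; 0.0664 0.5800]  H_jac=[0.8019 0.0000; 0.0000 -0.5660]  S=[0.6431 -0.0501; -0.0501 0.4658]  K=[0.9189 0.0182; 0.0281 -0.7017]  nu=[2.2975, 0.9544]  x^+=[1.4881, 1.9348]  P^+=[0.1944 0.0235; 0.0235 0.3482]
step 2: x^-=[1.9525, 1.9348]  P^-=[0.4757 0.1120; 0.1120 0.5182]  H_jac=[-0.3725 0.0000; 0.0000 -0.9345]  S=[0.2360 0.0190; 0.0190 0.7325]  K=[-0.7408 -0.1237; -0.1239 -0.6578]  nu=[-2.7980, -0.0940]  x^+=[4.0369, 2.3432]  P^+=[0.3315 0.0212; 0.0212 0.1945]

x_post = [4.0369, 2.3432]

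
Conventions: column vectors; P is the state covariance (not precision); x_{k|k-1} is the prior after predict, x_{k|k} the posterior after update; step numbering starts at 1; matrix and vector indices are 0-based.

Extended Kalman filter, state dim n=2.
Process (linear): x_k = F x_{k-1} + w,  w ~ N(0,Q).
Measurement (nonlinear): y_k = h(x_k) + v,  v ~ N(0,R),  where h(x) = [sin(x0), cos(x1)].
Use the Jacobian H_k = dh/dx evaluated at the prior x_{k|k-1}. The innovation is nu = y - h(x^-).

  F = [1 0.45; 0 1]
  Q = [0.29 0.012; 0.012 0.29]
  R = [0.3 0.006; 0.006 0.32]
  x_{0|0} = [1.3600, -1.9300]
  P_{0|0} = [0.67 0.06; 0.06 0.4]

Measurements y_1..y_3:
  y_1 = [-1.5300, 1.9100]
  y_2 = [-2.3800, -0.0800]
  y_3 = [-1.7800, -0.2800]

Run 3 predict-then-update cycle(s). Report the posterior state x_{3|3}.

step 1: x^-=[0.4915, -1.9300]  P^-=[1.0950 0.2520; 0.2520 0.6900]  H_jac=[0.8816 0.0000; 0.0000 0.9362]  S=[1.1511 0.2140; 0.2140 0.9247]  K=[0.8268 0.0638; 0.0660 0.6833]  nu=[-2.0019, 2.2615]  x^+=[-1.0194, -0.5169]  P^+=[0.2818 0.0271; 0.0271 0.2340]
step 2: x^-=[-1.2520, -0.5169]  P^-=[0.6436 0.1444; 0.1444 0.5240]  H_jac=[0.3134 0.0000; 0.0000 0.4942]  S=[0.3632 0.0284; 0.0284 0.4480]  K=[0.5455 0.1247; 0.0798 0.5730]  nu=[-1.4304, -0.9494]  x^+=[-2.1508, -1.1750]  P^+=[0.5246 0.0874; 0.0874 0.3720]
step 3: x^-=[-2.6796, -1.1750]  P^-=[0.9686 0.2668; 0.2668 0.6620]  H_jac=[-0.8952 0.0000; 0.0000 0.9227]  S=[1.0762 -0.2144; -0.2144 0.8836]  K=[-0.7883 0.0874; -0.0885 0.6698]  nu=[-1.3342, -0.6655]  x^+=[-1.6859, -1.5027]  P^+=[0.2636 0.0252; 0.0252 0.2317]

x_post = [-1.6859, -1.5027]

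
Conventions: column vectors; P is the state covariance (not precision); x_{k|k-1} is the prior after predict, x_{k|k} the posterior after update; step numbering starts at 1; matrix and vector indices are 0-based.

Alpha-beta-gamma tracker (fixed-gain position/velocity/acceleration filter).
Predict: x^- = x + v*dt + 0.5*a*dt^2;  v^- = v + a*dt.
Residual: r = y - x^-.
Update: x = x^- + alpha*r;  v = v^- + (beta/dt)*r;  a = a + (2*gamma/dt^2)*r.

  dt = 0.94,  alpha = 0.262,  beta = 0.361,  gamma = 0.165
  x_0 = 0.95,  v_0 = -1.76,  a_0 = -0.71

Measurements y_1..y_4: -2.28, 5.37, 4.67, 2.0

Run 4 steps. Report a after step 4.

a_post = 2.9434

step 1: x_pred=-1.0181  r=-1.2619  x^+=-1.3487  v^+=-2.9120  a^+=-1.1813
step 2: x_pred=-4.6079  r=9.9779  x^+=-1.9937  v^+=-0.1905  a^+=2.5452
step 3: x_pred=-1.0483  r=5.7183  x^+=0.4499  v^+=4.3980  a^+=4.6808
step 4: x_pred=6.6520  r=-4.6520  x^+=5.4332  v^+=7.0114  a^+=2.9434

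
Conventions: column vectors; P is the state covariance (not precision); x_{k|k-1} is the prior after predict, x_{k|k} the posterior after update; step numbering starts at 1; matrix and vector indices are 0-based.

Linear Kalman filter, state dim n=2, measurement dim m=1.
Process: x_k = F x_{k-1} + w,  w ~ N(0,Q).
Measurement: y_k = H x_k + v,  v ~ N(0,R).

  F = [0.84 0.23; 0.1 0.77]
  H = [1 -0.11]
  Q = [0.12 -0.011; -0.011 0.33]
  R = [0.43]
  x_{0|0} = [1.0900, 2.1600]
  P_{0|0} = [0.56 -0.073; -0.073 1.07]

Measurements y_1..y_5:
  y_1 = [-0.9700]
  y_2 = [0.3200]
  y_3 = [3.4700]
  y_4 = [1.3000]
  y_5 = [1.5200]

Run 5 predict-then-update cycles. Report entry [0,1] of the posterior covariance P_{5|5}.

P_post[0,1] = 0.1932

step 1: x^-=[1.4124, 1.7722]  P^-=[0.5435 0.1766; 0.1766 0.9588]  S=[0.9463]  K=[0.5539; 0.0752]  nu=[-2.1875]  x^+=[0.2009, 1.6077]  P^+=[0.2533 0.1372; 0.1372 0.9534]
step 2: x^-=[0.5385, 1.2580]  P^-=[0.4022 0.2710; 0.2710 0.9189]  S=[0.7836]  K=[0.4751; 0.2169]  nu=[-0.0801]  x^+=[0.5004, 1.2406]  P^+=[0.2252 0.1903; 0.1903 0.8821]
step 3: x^-=[0.7057, 1.0053]  P^-=[0.3991 0.2916; 0.2916 0.8845]  S=[0.7757]  K=[0.4732; 0.2505]  nu=[2.8749]  x^+=[2.0661, 1.7254]  P^+=[0.2254 0.1997; 0.1997 0.8359]
step 4: x^-=[2.1323, 1.5352]  P^-=[0.4004 0.2897; 0.2897 0.8586]  S=[0.7771]  K=[0.4743; 0.2513]  nu=[-0.6635]  x^+=[1.8177, 1.3685]  P^+=[0.2256 0.1971; 0.1971 0.8095]
step 5: x^-=[1.8416, 1.2355]  P^-=[0.3982 0.2833; 0.2833 0.8426]  S=[0.7760]  K=[0.4729; 0.2457]  nu=[-0.1857]  x^+=[1.7538, 1.1899]  P^+=[0.2246 0.1932; 0.1932 0.7957]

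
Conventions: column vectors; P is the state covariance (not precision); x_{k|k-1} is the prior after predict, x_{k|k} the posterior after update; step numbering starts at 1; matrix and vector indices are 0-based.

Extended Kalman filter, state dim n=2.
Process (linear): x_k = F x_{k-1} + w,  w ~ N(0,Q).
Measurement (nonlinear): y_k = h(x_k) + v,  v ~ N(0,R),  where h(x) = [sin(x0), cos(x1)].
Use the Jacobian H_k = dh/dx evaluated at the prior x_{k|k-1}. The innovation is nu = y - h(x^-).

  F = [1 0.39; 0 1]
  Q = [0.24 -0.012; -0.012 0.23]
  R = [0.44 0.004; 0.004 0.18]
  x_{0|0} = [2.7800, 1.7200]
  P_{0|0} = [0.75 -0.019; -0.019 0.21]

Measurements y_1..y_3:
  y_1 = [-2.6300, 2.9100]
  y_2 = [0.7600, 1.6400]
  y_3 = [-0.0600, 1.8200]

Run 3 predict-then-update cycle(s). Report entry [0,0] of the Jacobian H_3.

step 1: x^-=[3.4508, 1.7200]  P^-=[1.0071 0.0509; 0.0509 0.4400]  H_jac=[-0.9526 0.0000; 0.0000 -0.9889]  S=[1.3539 0.0519; 0.0519 0.6103]  K=[-0.7078 -0.0222; -0.0085 -0.7123]  nu=[-2.3257, 3.0587]  x^+=[5.0288, -0.4388]  P^+=[0.3270 0.0069; 0.0069 0.1297]
step 2: x^-=[4.8577, -0.4388]  P^-=[0.5921 0.0455; 0.0455 0.3597]  H_jac=[0.1448 0.0000; 0.0000 0.4248]  S=[0.4524 0.0068; 0.0068 0.2449]  K=[0.1884 0.0737; 0.0052 0.6238]  nu=[1.7495, 0.7347]  x^+=[5.2414, 0.0286]  P^+=[0.5745 0.0330; 0.0330 0.2643]
step 3: x^-=[5.2526, 0.0286]  P^-=[0.8805 0.1241; 0.1241 0.4943]  H_jac=[0.5143 0.0000; 0.0000 -0.0286]  S=[0.6729 0.0022; 0.0022 0.1804]  K=[0.6730 -0.0278; 0.0951 -0.0795]  nu=[0.7976, 0.8204]  x^+=[5.7666, 0.0392]  P^+=[0.5756 0.0807; 0.0807 0.4871]

H_jac[0,0] = 0.5143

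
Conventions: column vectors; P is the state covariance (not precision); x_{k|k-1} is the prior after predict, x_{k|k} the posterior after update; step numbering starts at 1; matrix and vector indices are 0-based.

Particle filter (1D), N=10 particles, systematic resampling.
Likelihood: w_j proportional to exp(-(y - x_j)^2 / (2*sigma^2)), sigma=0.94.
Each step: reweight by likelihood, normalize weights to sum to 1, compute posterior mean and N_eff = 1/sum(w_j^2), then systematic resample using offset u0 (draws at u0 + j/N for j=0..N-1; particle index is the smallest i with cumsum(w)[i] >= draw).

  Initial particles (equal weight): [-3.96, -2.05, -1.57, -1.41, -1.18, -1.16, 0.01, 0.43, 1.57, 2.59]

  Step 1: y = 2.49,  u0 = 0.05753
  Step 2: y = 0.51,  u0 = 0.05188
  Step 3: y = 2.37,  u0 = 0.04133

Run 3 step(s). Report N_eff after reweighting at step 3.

N_eff = 7.6733

step 1: w=[0.0000, 0.0000, 0.0001, 0.0001, 0.0003, 0.0003, 0.0177, 0.0522, 0.3567, 0.5726]  mean=2.0648  Neff=2.1825  idx=[7, 8, 8, 8, 9, 9, 9, 9, 9, 9]
step 2: w=[0.3210, 0.1706, 0.1706, 0.1706, 0.0279, 0.0279, 0.0279, 0.0279, 0.0279, 0.0279]  mean=1.3745  Neff=5.1270  idx=[0, 0, 0, 1, 1, 2, 2, 3, 4, 8]
step 3: w=[0.0206, 0.0206, 0.0206, 0.1204, 0.1204, 0.1204, 0.1204, 0.1204, 0.1682, 0.1682]  mean=1.8429  Neff=7.6733  idx=[2, 3, 4, 5, 6, 6, 7, 8, 9, 9]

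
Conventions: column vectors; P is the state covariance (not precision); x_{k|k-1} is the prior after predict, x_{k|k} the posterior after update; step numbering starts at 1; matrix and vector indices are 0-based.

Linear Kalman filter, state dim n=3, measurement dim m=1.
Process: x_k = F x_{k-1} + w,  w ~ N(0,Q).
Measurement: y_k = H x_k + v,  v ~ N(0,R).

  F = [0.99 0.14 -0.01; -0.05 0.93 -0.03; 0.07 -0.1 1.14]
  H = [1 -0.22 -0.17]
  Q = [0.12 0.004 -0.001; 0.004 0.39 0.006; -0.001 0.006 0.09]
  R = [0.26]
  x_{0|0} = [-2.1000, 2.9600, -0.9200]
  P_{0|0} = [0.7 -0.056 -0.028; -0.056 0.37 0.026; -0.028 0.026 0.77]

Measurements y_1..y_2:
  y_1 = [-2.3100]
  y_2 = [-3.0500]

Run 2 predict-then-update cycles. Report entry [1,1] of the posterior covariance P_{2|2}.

step 1: x^-=[-1.6554, 2.8854, -1.4918]  P^-=[0.7984 -0.0329 0.0111; -0.0329 0.7161 -0.0318; 0.0111 -0.0318 1.0882]  S=[1.1328]  K=[0.7095; -0.1634; -0.1473]  nu=[-0.2734]  x^+=[-1.8494, 2.9301, -1.4515]  P^+=[0.2281 0.0984 0.1295; 0.0984 0.6859 -0.0591; 0.1295 -0.0591 1.0636]
step 2: x^-=[-1.4062, 2.8610, -2.0772]  P^-=[0.3820 0.1692 0.1209; 0.1692 0.9793 -0.1585; 0.1209 -0.1585 1.5130]  S=[0.6057]  K=[0.5353; -0.0318; -0.1675]  nu=[-1.3675]  x^+=[-2.1382, 2.9045, -1.8482]  P^+=[0.2085 0.1795 0.1752; 0.1795 0.9787 -0.1618; 0.1752 -0.1618 1.4961]

P_post[1,1] = 0.9787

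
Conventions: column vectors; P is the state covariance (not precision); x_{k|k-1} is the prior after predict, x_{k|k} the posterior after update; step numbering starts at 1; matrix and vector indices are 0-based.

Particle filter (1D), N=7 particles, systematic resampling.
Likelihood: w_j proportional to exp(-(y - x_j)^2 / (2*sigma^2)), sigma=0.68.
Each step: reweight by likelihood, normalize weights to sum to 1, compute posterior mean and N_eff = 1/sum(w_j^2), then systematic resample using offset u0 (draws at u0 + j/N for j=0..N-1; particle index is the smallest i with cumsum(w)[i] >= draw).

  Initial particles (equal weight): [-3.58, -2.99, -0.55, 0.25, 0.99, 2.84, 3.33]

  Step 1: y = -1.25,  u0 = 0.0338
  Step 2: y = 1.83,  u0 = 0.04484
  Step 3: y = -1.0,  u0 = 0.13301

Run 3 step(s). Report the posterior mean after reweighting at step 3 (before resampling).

step 1: w=[0.0039, 0.0525, 0.8159, 0.1216, 0.0061, 0.0000, 0.0000]  mean=-0.5832  Neff=1.4636  idx=[1, 2, 2, 2, 2, 2, 3]
step 2: w=[0.0000, 0.0280, 0.0280, 0.0280, 0.0280, 0.0280, 0.8601]  mean=0.1381  Neff=1.3446  idx=[2, 6, 6, 6, 6, 6, 6]
step 3: w=[0.4204, 0.0966, 0.0966, 0.0966, 0.0966, 0.0966, 0.0966]  mean=-0.0863  Neff=4.2970  idx=[0, 0, 0, 2, 3, 5, 6]

post_mean = -0.0863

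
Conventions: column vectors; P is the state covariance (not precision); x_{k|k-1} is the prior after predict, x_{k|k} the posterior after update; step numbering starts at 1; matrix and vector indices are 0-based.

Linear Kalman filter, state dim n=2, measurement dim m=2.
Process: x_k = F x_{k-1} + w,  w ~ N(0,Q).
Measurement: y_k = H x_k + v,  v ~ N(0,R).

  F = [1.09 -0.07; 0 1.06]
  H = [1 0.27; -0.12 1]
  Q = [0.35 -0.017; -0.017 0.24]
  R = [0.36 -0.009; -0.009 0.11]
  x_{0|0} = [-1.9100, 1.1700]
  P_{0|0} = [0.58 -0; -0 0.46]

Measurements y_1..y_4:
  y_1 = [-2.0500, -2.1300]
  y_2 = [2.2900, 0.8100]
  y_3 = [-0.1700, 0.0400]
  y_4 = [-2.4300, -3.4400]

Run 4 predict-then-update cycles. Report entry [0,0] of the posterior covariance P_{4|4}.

step 1: x^-=[-2.1638, 1.2402]  P^-=[1.0414 -0.0511; -0.0511 0.7569]  S=[1.4289 0.0209; 0.0209 0.8941]  K=[0.7222 -0.2138; 0.0948 0.8511]  nu=[-0.2211, -3.6299]  x^+=[-1.5472, -1.8702]  P^+=[0.2616 0.0014; 0.0014 0.0929]
step 2: x^-=[-1.5556, -1.9824]  P^-=[0.6610 -0.0223; -0.0223 0.3444]  S=[1.0341 -0.0169; -0.0169 0.4693]  K=[0.6302 -0.1939; 0.0805 0.7425]  nu=[4.3808, 2.6057]  x^+=[0.7002, 0.3051]  P^+=[0.2285 0.0004; 0.0004 0.0810]
step 3: x^-=[0.7419, 0.3234]  P^-=[0.6218 -0.0225; -0.0225 0.3310]  S=[0.9938 -0.0160; -0.0160 0.4554]  K=[0.6165 -0.1916; 0.0791 0.7356]  nu=[-0.9992, -0.1943]  x^+=[0.1631, 0.1013]  P^+=[0.2236 0.0002; 0.0002 0.0802]
step 4: x^-=[0.1707, 0.1074]  P^-=[0.6160 -0.0227; -0.0227 0.3301]  S=[0.9878 -0.0158; -0.0158 0.4545]  K=[0.6144 -0.1913; 0.0790 0.7352]  nu=[-2.6297, -3.5269]  x^+=[-0.7701, -2.6932]  P^+=[0.2228 0.0002; 0.0002 0.0802]

P_post[0,0] = 0.2228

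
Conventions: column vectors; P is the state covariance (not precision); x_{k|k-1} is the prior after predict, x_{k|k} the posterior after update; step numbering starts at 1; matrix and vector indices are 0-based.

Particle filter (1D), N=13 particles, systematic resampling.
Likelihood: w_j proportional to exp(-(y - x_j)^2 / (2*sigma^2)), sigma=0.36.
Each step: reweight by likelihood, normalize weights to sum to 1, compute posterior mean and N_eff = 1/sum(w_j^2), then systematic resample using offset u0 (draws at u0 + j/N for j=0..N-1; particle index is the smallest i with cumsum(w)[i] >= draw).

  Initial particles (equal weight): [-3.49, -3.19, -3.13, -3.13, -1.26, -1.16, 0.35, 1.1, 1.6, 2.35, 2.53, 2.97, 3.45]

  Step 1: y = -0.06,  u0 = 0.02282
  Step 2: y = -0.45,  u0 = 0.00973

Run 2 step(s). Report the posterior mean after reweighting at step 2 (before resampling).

step 1: w=[0.0000, 0.0000, 0.0000, 0.0000, 0.0071, 0.0173, 0.9652, 0.0103, 0.0000, 0.0000, 0.0000, 0.0000, 0.0000]  mean=0.3201  Neff=1.0729  idx=[5, 6, 6, 6, 6, 6, 6, 6, 6, 6, 6, 6, 6]
step 2: w=[0.1234, 0.0730, 0.0730, 0.0730, 0.0730, 0.0730, 0.0730, 0.0730, 0.0730, 0.0730, 0.0730, 0.0730, 0.0730]  mean=0.1637  Neff=12.6162  idx=[0, 0, 1, 2, 3, 4, 5, 6, 7, 8, 9, 11, 12]

post_mean = 0.1637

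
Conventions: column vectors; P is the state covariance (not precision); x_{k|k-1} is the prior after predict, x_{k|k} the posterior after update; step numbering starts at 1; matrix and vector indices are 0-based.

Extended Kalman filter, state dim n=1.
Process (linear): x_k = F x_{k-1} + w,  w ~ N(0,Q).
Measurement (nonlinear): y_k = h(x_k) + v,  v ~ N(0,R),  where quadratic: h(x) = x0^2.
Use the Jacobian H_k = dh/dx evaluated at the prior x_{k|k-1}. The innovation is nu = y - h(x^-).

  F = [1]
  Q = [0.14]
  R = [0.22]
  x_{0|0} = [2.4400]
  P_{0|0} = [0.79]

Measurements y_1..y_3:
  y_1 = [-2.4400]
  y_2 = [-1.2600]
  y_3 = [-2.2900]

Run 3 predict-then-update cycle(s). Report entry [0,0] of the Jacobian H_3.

H_jac[0,0] = 0.0166

step 1: x^-=[2.4400]  P^-=[0.9300]  H_jac=[4.8800]  S=[22.3674]  K=[0.2029]  nu=[-8.3936]  x^+=[0.7369]  P^+=[0.0091]
step 2: x^-=[0.7369]  P^-=[0.1491]  H_jac=[1.4738]  S=[0.5440]  K=[0.4041]  nu=[-1.8030]  x^+=[0.0083]  P^+=[0.0603]
step 3: x^-=[0.0083]  P^-=[0.2003]  H_jac=[0.0166]  S=[0.2201]  K=[0.0151]  nu=[-2.2901]  x^+=[-0.0263]  P^+=[0.2003]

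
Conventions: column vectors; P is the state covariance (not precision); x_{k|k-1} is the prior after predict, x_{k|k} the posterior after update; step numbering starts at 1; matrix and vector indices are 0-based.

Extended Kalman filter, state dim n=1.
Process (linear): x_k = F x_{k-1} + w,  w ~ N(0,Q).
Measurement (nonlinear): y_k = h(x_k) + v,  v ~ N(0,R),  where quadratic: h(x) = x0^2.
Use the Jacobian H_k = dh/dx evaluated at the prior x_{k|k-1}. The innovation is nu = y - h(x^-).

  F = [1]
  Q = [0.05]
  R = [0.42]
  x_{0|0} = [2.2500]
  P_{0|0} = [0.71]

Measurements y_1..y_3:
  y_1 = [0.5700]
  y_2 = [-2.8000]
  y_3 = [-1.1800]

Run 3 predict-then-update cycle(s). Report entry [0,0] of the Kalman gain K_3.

step 1: x^-=[2.2500]  P^-=[0.7600]  H_jac=[4.5000]  S=[15.8100]  K=[0.2163]  nu=[-4.4925]  x^+=[1.2782]  P^+=[0.0202]
step 2: x^-=[1.2782]  P^-=[0.0702]  H_jac=[2.5564]  S=[0.8787]  K=[0.2042]  nu=[-4.4338]  x^+=[0.3728]  P^+=[0.0335]
step 3: x^-=[0.3728]  P^-=[0.0835]  H_jac=[0.7456]  S=[0.4664]  K=[0.1336]  nu=[-1.3190]  x^+=[0.1967]  P^+=[0.0752]

K[0,0] = 0.1336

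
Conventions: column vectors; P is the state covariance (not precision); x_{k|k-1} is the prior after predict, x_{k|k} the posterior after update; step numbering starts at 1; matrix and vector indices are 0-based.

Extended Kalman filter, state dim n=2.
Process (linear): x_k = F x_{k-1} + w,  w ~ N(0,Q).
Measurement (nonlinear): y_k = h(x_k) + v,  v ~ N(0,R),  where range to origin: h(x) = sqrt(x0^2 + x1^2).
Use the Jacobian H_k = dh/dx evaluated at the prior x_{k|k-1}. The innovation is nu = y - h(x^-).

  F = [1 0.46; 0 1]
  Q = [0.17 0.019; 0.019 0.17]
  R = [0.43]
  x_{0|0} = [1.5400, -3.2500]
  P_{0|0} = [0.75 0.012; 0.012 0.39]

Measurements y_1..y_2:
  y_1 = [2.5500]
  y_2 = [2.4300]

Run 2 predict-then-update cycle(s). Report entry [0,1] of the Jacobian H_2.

step 1: x^-=[0.0450, -3.2500]  P^-=[1.0136 0.2104; 0.2104 0.5600]  H_jac=[0.0138 -0.9999]  S=[0.9843]  K=[-0.1995; -0.5659]  nu=[-0.7003]  x^+=[0.1847, -2.8537]  P^+=[0.9744 0.0993; 0.0993 0.2448]
step 2: x^-=[-1.1280, -2.8537]  P^-=[1.2875 0.2309; 0.2309 0.4148]  H_jac=[-0.3676 -0.9300]  S=[1.1205]  K=[-0.6140; -0.4200]  nu=[-0.6385]  x^+=[-0.7359, -2.5855]  P^+=[0.8651 -0.0581; -0.0581 0.2171]

H_jac[0,1] = -0.9300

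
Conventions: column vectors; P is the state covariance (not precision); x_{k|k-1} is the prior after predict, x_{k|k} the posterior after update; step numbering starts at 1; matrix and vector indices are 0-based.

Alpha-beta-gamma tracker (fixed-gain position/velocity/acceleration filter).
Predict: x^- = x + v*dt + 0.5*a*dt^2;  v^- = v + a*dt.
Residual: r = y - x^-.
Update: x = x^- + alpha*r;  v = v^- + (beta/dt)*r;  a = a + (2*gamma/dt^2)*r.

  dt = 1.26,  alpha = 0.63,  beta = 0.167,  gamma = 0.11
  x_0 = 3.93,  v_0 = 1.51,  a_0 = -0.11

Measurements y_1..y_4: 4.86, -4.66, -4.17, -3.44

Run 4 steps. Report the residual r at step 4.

step 1: x_pred=5.7453  r=-0.8853  x^+=5.1876  v^+=1.2541  a^+=-0.2327
step 2: x_pred=6.5830  r=-11.2430  x^+=-0.5001  v^+=-0.5292  a^+=-1.7907
step 3: x_pred=-2.5884  r=-1.5816  x^+=-3.5848  v^+=-2.9951  a^+=-2.0098
step 4: x_pred=-8.9540  r=5.5140  x^+=-5.4802  v^+=-4.7967  a^+=-1.2457

resid = 5.5140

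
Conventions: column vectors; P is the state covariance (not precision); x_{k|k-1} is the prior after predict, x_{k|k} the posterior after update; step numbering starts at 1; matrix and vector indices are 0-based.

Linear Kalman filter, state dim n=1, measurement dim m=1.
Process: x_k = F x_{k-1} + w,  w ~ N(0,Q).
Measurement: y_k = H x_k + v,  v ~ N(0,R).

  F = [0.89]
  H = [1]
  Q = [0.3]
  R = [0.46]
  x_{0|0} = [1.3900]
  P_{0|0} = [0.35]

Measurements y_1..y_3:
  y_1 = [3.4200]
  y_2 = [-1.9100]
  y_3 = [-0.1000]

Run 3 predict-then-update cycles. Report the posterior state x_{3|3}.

step 1: x^-=[1.2371]  P^-=[0.5772]  S=[1.0372]  K=[0.5565]  nu=[2.1829]  x^+=[2.4519]  P^+=[0.2560]
step 2: x^-=[2.1822]  P^-=[0.5028]  S=[0.9628]  K=[0.5222]  nu=[-4.0922]  x^+=[0.0452]  P^+=[0.2402]
step 3: x^-=[0.0402]  P^-=[0.4903]  S=[0.9503]  K=[0.5159]  nu=[-0.1402]  x^+=[-0.0321]  P^+=[0.2373]

x_post = [-0.0321]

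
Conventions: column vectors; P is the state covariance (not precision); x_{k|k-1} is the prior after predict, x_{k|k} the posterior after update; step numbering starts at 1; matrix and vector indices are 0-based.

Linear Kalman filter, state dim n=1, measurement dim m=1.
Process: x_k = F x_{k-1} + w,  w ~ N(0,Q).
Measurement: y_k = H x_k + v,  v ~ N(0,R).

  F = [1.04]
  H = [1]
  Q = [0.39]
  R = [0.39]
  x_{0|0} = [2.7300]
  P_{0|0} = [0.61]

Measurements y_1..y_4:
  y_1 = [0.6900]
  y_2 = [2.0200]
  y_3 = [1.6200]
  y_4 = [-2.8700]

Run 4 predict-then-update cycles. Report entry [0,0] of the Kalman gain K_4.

K[0,0] = 0.6269

step 1: x^-=[2.8392]  P^-=[1.0498]  S=[1.4398]  K=[0.7291]  nu=[-2.1492]  x^+=[1.2722]  P^+=[0.2844]
step 2: x^-=[1.3231]  P^-=[0.6976]  S=[1.0876]  K=[0.6414]  nu=[0.6969]  x^+=[1.7701]  P^+=[0.2501]
step 3: x^-=[1.8409]  P^-=[0.6606]  S=[1.0506]  K=[0.6288]  nu=[-0.2209]  x^+=[1.7020]  P^+=[0.2452]
step 4: x^-=[1.7701]  P^-=[0.6552]  S=[1.0452]  K=[0.6269]  nu=[-4.6401]  x^+=[-1.1387]  P^+=[0.2445]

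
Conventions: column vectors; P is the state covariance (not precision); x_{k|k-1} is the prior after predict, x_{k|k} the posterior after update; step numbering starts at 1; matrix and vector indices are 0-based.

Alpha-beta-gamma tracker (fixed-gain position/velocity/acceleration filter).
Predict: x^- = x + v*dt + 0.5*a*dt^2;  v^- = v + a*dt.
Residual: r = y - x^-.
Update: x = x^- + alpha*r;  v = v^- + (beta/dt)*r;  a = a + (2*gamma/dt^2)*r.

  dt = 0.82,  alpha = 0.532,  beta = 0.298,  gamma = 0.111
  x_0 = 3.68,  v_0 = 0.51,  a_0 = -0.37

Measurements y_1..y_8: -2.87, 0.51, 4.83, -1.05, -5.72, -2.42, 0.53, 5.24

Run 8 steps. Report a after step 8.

step 1: x_pred=3.9738  r=-6.8438  x^+=0.3329  v^+=-2.2805  a^+=-2.6296
step 2: x_pred=-2.4212  r=2.9312  x^+=-0.8618  v^+=-3.3715  a^+=-1.6618
step 3: x_pred=-4.1852  r=9.0152  x^+=0.6109  v^+=-1.4580  a^+=1.3147
step 4: x_pred=-0.1426  r=-0.9074  x^+=-0.6254  v^+=-0.7097  a^+=1.0151
step 5: x_pred=-0.8660  r=-4.8540  x^+=-3.4483  v^+=-1.6413  a^+=-0.5875
step 6: x_pred=-4.9918  r=2.5718  x^+=-3.6236  v^+=-1.1885  a^+=0.2616
step 7: x_pred=-4.5102  r=5.0402  x^+=-1.8288  v^+=0.8577  a^+=1.9257
step 8: x_pred=-0.4781  r=5.7181  x^+=2.5639  v^+=4.5148  a^+=3.8135

a_post = 3.8135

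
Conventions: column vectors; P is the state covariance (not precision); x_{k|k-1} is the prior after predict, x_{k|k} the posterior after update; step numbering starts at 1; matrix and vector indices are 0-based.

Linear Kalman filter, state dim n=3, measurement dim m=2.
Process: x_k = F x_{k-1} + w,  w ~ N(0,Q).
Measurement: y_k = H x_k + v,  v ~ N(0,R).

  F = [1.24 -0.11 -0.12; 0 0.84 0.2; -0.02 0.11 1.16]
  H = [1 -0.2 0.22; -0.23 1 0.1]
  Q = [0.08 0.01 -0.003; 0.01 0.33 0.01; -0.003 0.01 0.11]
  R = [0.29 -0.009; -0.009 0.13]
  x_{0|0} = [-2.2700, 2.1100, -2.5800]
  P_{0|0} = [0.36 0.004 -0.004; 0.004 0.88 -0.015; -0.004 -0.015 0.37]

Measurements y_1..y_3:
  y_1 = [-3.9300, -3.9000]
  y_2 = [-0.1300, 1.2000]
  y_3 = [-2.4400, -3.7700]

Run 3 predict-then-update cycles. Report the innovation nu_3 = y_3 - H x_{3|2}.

innov = [-0.5781, -3.1006]

step 1: x^-=[-2.7373, 1.2564, -2.7153]  P^-=[0.6492 -0.0752 -0.0772; -0.0752 0.9607 0.1622; -0.0772 0.1622 0.6150]  S=[0.9893 -0.3869; -0.3869 1.2017]  K=[0.6621 0.0200; 0.1023 0.8602; 0.1196 0.2394]  nu=[-0.3441, -5.5144]  x^+=[-3.0752, -3.5226, -4.0766]  P^+=[0.2253 0.0584 -0.0990; 0.0584 0.1291 -0.0481; -0.0990 -0.0481 0.5541]
step 2: x^-=[-2.9365, -3.7743, -5.0548]  P^-=[0.4482 0.0269 -0.2151; 0.0269 0.4271 0.1019; -0.2151 0.1019 0.8494]  S=[0.6820 -0.1409; -0.1409 0.6072]  K=[0.5742 -0.0276; 0.0985 0.7328; 0.0096 0.3915]  nu=[3.1637, 4.8043]  x^+=[-1.2527, 0.0582, -3.1437]  P^+=[0.2184 0.0595 -0.1806; 0.0595 0.1147 -0.0665; -0.1806 -0.0665 0.7573]
step 3: x^-=[-1.1825, -0.5798, -3.6152]  P^-=[0.4639 0.0066 -0.3579; 0.0066 0.4189 0.1298; -0.3579 0.1298 1.1217]  S=[0.6534 -0.1596; -0.1596 0.6240]  K=[0.5699 -0.0720; 0.1003 0.7153; -0.0884 0.4970]  nu=[-0.5781, -3.1006]  x^+=[-1.2887, -2.8557, -5.1052]  P^+=[0.2354 0.0653 -0.2564; 0.0653 0.1159 -0.0884; -0.2564 -0.0884 0.9484]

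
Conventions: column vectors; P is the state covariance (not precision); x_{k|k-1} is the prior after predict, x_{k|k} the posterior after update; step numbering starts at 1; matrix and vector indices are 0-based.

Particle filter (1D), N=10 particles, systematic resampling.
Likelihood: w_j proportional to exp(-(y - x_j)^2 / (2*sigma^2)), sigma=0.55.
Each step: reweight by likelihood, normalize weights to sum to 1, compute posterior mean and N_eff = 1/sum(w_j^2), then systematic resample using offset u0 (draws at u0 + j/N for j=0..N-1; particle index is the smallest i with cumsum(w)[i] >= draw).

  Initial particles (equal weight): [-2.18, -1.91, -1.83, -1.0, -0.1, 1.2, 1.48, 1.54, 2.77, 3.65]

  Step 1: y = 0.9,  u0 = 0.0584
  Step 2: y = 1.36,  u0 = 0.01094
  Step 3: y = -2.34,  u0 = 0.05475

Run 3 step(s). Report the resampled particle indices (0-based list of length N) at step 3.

resampled_idx = [0, 0, 1, 1, 2, 2, 3, 3, 4, 4]

step 1: w=[0.0000, 0.0000, 0.0000, 0.0012, 0.0895, 0.4026, 0.2679, 0.2374, 0.0014, 0.0000]  mean=1.2391  Neff=3.3532  idx=[4, 5, 5, 5, 5, 6, 6, 6, 7, 7]
step 2: w=[0.0034, 0.1103, 0.1103, 0.1103, 0.1103, 0.1124, 0.1124, 0.1124, 0.1091, 0.1091]  mean=1.3642  Neff=9.0593  idx=[1, 1, 2, 3, 4, 5, 6, 7, 8, 9]
step 3: w=[0.1949, 0.1949, 0.1949, 0.1949, 0.1949, 0.0065, 0.0065, 0.0065, 0.0030, 0.0030]  mean=1.2075  Neff=5.2602  idx=[0, 0, 1, 1, 2, 2, 3, 3, 4, 4]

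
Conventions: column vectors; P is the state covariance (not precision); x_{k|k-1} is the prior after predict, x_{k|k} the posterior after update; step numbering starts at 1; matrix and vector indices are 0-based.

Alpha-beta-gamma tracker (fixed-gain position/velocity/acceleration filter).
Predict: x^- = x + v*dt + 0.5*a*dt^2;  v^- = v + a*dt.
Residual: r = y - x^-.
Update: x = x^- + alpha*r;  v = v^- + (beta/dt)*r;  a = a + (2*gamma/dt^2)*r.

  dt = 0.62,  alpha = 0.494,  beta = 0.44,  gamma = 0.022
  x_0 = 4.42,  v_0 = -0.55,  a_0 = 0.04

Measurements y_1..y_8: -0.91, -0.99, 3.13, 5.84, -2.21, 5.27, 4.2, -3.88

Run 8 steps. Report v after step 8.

step 1: x_pred=4.0867  r=-4.9967  x^+=1.6183  v^+=-4.0712  a^+=-0.5319
step 2: x_pred=-1.0081  r=0.0181  x^+=-0.9991  v^+=-4.3882  a^+=-0.5299
step 3: x_pred=-3.8217  r=6.9517  x^+=-0.3875  v^+=0.2167  a^+=0.2658
step 4: x_pred=-0.2021  r=6.0421  x^+=2.7827  v^+=4.6695  a^+=0.9574
step 5: x_pred=5.8618  r=-8.0718  x^+=1.8743  v^+=-0.4653  a^+=0.0335
step 6: x_pred=1.5923  r=3.6777  x^+=3.4091  v^+=2.1655  a^+=0.4545
step 7: x_pred=4.8390  r=-0.6390  x^+=4.5234  v^+=1.9938  a^+=0.3813
step 8: x_pred=5.8328  r=-9.7128  x^+=1.0347  v^+=-4.6628  a^+=-0.7304

v_post = -4.6628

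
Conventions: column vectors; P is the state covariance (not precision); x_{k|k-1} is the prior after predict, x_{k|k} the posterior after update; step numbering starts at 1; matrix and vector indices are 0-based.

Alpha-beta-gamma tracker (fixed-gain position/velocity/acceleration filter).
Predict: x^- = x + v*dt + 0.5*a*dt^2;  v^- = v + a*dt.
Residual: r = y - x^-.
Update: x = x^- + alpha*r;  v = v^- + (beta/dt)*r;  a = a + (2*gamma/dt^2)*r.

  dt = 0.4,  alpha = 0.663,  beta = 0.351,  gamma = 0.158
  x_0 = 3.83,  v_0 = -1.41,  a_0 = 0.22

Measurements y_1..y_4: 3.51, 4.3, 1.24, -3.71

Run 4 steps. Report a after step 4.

step 1: x_pred=3.2836  r=0.2264  x^+=3.4337  v^+=-1.1233  a^+=0.6671
step 2: x_pred=3.0377  r=1.2623  x^+=3.8746  v^+=0.2512  a^+=3.1601
step 3: x_pred=4.2279  r=-2.9879  x^+=2.2469  v^+=-1.1067  a^+=-2.7410
step 4: x_pred=1.5850  r=-5.2950  x^+=-1.9256  v^+=-6.8494  a^+=-13.1985

a_post = -13.1985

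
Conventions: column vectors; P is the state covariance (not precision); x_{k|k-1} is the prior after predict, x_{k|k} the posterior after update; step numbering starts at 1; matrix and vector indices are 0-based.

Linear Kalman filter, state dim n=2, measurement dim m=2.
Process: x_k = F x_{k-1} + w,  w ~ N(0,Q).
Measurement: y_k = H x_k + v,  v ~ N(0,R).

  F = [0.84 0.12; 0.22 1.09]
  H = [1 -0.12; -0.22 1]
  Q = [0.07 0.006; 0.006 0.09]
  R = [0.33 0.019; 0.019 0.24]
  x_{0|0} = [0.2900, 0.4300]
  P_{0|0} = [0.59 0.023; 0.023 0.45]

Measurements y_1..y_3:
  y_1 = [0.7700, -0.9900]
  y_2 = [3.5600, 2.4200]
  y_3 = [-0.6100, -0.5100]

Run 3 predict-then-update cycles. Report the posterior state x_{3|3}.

step 1: x^-=[0.2952, 0.5325]  P^-=[0.4974 0.1956; 0.1956 0.6642]  S=[0.7901 0.0306; 0.0306 0.8423]  K=[0.5968 0.0806; 0.1183 0.7333]  nu=[0.5387, -1.4576]  x^+=[0.4992, -0.4726]  P^+=[0.2076 0.0764; 0.0764 0.1950]
step 2: x^-=[0.3626, -0.4053]  P^-=[0.2347 0.1418; 0.1418 0.3684]  S=[0.5360 0.0687; 0.0687 0.5573]  K=[0.3916 0.1135; 0.1062 0.5919]  nu=[3.1487, 2.9050]  x^+=[1.9255, 1.6487]  P^+=[0.1392 0.0653; 0.0653 0.1584]
step 3: x^-=[1.8152, 2.2207]  P^-=[0.1837 0.1140; 0.1140 0.3163]  S=[0.4909 0.0576; 0.0576 0.5150]  K=[0.3339 0.1055; 0.0897 0.5554]  nu=[-2.1587, -2.3313]  x^+=[0.8484, 0.7322]  P^+=[0.1192 0.0579; 0.0579 0.1477]

x_post = [0.8484, 0.7322]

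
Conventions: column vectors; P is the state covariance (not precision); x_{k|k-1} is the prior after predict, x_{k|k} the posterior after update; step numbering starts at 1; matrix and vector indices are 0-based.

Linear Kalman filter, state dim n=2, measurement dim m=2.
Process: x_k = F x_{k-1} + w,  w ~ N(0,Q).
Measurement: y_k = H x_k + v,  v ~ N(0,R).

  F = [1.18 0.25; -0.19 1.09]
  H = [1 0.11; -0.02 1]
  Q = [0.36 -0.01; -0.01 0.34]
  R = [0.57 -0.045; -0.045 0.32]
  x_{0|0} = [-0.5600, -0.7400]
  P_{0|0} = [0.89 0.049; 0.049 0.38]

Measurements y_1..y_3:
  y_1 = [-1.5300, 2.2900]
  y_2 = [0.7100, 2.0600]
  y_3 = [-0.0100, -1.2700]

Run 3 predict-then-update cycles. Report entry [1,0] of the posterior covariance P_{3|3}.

P_post[1,0] = -0.0383

step 1: x^-=[-0.8458, -0.7002]  P^-=[1.6519 -0.0453; -0.0453 0.8033]  S=[2.2217 -0.0349; -0.0349 1.1258]  K=[0.7406 -0.0466; 0.0306 0.7153]  nu=[-0.6072, 2.9733]  x^+=[-1.4341, 1.4080]  P^+=[0.4286 -0.0397; -0.0397 0.2267]
step 2: x^-=[-1.3403, 1.8072]  P^-=[0.9475 -0.0935; -0.0935 0.6413]  S=[1.5047 -0.0867; -0.0867 0.9654]  K=[0.6194 -0.0608; 0.0233 0.6683]  nu=[1.8515, 0.2260]  x^+=[-0.2073, 2.0013]  P^+=[0.3602 -0.0401; -0.0401 0.2120]
step 3: x^-=[0.2557, 2.2208]  P^-=[0.8511 -0.0827; -0.0827 0.6215]  S=[1.4104 -0.0762; -0.0762 0.9452]  K=[0.5939 -0.0576; 0.0256 0.6614]  nu=[-0.5100, -3.4857]  x^+=[0.1538, -0.0976]  P^+=[0.3453 -0.0383; -0.0383 0.2097]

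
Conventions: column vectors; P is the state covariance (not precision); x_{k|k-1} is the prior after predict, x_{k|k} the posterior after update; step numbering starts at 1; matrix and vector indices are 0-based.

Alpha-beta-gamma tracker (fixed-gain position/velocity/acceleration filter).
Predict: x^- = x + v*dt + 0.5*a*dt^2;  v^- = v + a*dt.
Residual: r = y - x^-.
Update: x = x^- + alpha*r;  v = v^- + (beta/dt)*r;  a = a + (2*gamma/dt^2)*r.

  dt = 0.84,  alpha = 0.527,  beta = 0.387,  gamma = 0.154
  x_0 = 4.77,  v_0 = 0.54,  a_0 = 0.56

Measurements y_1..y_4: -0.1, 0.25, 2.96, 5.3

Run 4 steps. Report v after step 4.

step 1: x_pred=5.4212  r=-5.5212  x^+=2.5115  v^+=-1.5333  a^+=-1.8500
step 2: x_pred=0.5709  r=-0.3209  x^+=0.4018  v^+=-3.2351  a^+=-1.9901
step 3: x_pred=-3.0179  r=5.9779  x^+=0.1325  v^+=-2.1527  a^+=0.6193
step 4: x_pred=-1.4573  r=6.7573  x^+=2.1038  v^+=1.4807  a^+=3.5689

v_post = 1.4807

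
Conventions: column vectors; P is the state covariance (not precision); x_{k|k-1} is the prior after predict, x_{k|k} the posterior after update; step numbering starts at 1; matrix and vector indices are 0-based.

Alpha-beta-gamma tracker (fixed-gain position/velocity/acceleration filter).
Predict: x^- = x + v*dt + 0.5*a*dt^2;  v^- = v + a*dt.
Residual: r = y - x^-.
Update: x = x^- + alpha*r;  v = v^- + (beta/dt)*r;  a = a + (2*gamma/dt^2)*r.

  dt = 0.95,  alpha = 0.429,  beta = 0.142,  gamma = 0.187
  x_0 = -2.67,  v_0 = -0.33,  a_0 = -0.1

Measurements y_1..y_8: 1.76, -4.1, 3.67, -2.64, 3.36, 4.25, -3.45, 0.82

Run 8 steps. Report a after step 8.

step 1: x_pred=-3.0286  r=4.7886  x^+=-0.9743  v^+=0.2908  a^+=1.8844
step 2: x_pred=0.1523  r=-4.2523  x^+=-1.6719  v^+=1.4454  a^+=0.1223
step 3: x_pred=-0.2437  r=3.9137  x^+=1.4353  v^+=2.1465  a^+=1.7441
step 4: x_pred=4.2615  r=-6.9015  x^+=1.3008  v^+=2.7718  a^+=-1.1159
step 5: x_pred=3.4304  r=-0.0704  x^+=3.4002  v^+=1.7012  a^+=-1.1451
step 6: x_pred=4.4996  r=-0.2496  x^+=4.3925  v^+=0.5760  a^+=-1.2485
step 7: x_pred=4.3763  r=-7.8263  x^+=1.0188  v^+=-1.7799  a^+=-4.4918
step 8: x_pred=-2.6990  r=3.5190  x^+=-1.1894  v^+=-5.5212  a^+=-3.0335

a_post = -3.0335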